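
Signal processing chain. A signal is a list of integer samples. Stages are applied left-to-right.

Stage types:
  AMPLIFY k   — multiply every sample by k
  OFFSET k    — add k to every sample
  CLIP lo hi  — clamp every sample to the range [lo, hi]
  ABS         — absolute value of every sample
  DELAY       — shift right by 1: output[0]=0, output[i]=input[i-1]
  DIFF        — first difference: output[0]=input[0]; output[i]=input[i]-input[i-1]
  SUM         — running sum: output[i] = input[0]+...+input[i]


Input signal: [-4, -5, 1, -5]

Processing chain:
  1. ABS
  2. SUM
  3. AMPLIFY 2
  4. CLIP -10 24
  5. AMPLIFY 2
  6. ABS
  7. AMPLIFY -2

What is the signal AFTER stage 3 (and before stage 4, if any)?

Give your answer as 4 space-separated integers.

Answer: 8 18 20 30

Derivation:
Input: [-4, -5, 1, -5]
Stage 1 (ABS): |-4|=4, |-5|=5, |1|=1, |-5|=5 -> [4, 5, 1, 5]
Stage 2 (SUM): sum[0..0]=4, sum[0..1]=9, sum[0..2]=10, sum[0..3]=15 -> [4, 9, 10, 15]
Stage 3 (AMPLIFY 2): 4*2=8, 9*2=18, 10*2=20, 15*2=30 -> [8, 18, 20, 30]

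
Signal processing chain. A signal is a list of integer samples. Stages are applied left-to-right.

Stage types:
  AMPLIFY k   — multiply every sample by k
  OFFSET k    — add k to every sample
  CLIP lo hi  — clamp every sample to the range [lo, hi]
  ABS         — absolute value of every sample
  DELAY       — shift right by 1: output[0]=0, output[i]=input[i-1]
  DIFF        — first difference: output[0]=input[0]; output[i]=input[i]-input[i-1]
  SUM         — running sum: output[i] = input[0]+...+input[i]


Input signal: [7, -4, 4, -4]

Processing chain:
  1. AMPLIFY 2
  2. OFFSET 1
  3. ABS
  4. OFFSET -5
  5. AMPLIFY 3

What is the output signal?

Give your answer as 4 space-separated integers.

Answer: 30 6 12 6

Derivation:
Input: [7, -4, 4, -4]
Stage 1 (AMPLIFY 2): 7*2=14, -4*2=-8, 4*2=8, -4*2=-8 -> [14, -8, 8, -8]
Stage 2 (OFFSET 1): 14+1=15, -8+1=-7, 8+1=9, -8+1=-7 -> [15, -7, 9, -7]
Stage 3 (ABS): |15|=15, |-7|=7, |9|=9, |-7|=7 -> [15, 7, 9, 7]
Stage 4 (OFFSET -5): 15+-5=10, 7+-5=2, 9+-5=4, 7+-5=2 -> [10, 2, 4, 2]
Stage 5 (AMPLIFY 3): 10*3=30, 2*3=6, 4*3=12, 2*3=6 -> [30, 6, 12, 6]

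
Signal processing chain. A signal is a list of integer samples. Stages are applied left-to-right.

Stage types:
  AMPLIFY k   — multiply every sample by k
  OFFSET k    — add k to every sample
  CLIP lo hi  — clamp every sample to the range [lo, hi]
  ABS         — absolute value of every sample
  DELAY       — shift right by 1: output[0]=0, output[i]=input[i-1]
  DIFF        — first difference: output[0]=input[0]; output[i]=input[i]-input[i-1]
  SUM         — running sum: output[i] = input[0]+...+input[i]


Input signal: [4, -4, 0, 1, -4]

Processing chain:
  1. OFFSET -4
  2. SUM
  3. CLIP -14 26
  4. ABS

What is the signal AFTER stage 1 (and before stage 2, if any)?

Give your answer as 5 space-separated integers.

Input: [4, -4, 0, 1, -4]
Stage 1 (OFFSET -4): 4+-4=0, -4+-4=-8, 0+-4=-4, 1+-4=-3, -4+-4=-8 -> [0, -8, -4, -3, -8]

Answer: 0 -8 -4 -3 -8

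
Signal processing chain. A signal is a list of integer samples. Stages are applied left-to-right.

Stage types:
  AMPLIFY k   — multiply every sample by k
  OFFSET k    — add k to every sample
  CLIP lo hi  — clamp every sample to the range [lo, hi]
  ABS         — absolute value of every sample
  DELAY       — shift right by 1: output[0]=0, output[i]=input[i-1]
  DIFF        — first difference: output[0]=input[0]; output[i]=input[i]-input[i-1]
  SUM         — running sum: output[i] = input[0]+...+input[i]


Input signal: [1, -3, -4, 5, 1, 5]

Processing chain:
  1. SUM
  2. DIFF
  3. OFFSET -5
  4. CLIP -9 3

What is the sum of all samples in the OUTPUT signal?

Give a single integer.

Input: [1, -3, -4, 5, 1, 5]
Stage 1 (SUM): sum[0..0]=1, sum[0..1]=-2, sum[0..2]=-6, sum[0..3]=-1, sum[0..4]=0, sum[0..5]=5 -> [1, -2, -6, -1, 0, 5]
Stage 2 (DIFF): s[0]=1, -2-1=-3, -6--2=-4, -1--6=5, 0--1=1, 5-0=5 -> [1, -3, -4, 5, 1, 5]
Stage 3 (OFFSET -5): 1+-5=-4, -3+-5=-8, -4+-5=-9, 5+-5=0, 1+-5=-4, 5+-5=0 -> [-4, -8, -9, 0, -4, 0]
Stage 4 (CLIP -9 3): clip(-4,-9,3)=-4, clip(-8,-9,3)=-8, clip(-9,-9,3)=-9, clip(0,-9,3)=0, clip(-4,-9,3)=-4, clip(0,-9,3)=0 -> [-4, -8, -9, 0, -4, 0]
Output sum: -25

Answer: -25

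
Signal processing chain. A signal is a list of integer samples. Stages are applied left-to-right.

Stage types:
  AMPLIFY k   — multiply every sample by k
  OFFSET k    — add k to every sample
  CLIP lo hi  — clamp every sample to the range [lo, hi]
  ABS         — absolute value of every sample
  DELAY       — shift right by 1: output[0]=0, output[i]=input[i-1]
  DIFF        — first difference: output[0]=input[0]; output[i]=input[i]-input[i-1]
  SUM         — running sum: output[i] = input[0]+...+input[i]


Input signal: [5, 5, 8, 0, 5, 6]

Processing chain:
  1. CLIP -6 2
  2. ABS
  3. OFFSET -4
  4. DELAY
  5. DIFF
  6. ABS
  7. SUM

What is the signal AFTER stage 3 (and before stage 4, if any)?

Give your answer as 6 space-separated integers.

Input: [5, 5, 8, 0, 5, 6]
Stage 1 (CLIP -6 2): clip(5,-6,2)=2, clip(5,-6,2)=2, clip(8,-6,2)=2, clip(0,-6,2)=0, clip(5,-6,2)=2, clip(6,-6,2)=2 -> [2, 2, 2, 0, 2, 2]
Stage 2 (ABS): |2|=2, |2|=2, |2|=2, |0|=0, |2|=2, |2|=2 -> [2, 2, 2, 0, 2, 2]
Stage 3 (OFFSET -4): 2+-4=-2, 2+-4=-2, 2+-4=-2, 0+-4=-4, 2+-4=-2, 2+-4=-2 -> [-2, -2, -2, -4, -2, -2]

Answer: -2 -2 -2 -4 -2 -2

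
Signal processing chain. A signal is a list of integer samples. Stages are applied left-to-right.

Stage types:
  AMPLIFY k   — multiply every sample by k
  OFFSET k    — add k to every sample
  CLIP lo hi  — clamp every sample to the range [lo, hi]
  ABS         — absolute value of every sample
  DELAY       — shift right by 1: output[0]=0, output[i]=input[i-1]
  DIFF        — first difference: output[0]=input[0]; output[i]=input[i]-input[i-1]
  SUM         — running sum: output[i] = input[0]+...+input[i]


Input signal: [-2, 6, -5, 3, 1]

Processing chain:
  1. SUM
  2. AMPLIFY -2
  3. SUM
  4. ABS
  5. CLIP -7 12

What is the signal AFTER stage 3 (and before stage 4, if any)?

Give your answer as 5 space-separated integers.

Answer: 4 -4 -2 -6 -12

Derivation:
Input: [-2, 6, -5, 3, 1]
Stage 1 (SUM): sum[0..0]=-2, sum[0..1]=4, sum[0..2]=-1, sum[0..3]=2, sum[0..4]=3 -> [-2, 4, -1, 2, 3]
Stage 2 (AMPLIFY -2): -2*-2=4, 4*-2=-8, -1*-2=2, 2*-2=-4, 3*-2=-6 -> [4, -8, 2, -4, -6]
Stage 3 (SUM): sum[0..0]=4, sum[0..1]=-4, sum[0..2]=-2, sum[0..3]=-6, sum[0..4]=-12 -> [4, -4, -2, -6, -12]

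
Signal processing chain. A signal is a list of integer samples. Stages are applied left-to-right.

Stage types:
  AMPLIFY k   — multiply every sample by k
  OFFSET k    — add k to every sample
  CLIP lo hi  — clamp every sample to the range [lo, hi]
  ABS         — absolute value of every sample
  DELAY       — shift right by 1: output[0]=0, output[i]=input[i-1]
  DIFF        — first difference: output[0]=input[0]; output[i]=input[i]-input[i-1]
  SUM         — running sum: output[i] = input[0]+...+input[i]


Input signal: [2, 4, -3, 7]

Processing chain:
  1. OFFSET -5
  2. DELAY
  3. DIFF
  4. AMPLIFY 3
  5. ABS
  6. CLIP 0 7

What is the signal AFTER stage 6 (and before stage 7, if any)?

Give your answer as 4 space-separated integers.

Input: [2, 4, -3, 7]
Stage 1 (OFFSET -5): 2+-5=-3, 4+-5=-1, -3+-5=-8, 7+-5=2 -> [-3, -1, -8, 2]
Stage 2 (DELAY): [0, -3, -1, -8] = [0, -3, -1, -8] -> [0, -3, -1, -8]
Stage 3 (DIFF): s[0]=0, -3-0=-3, -1--3=2, -8--1=-7 -> [0, -3, 2, -7]
Stage 4 (AMPLIFY 3): 0*3=0, -3*3=-9, 2*3=6, -7*3=-21 -> [0, -9, 6, -21]
Stage 5 (ABS): |0|=0, |-9|=9, |6|=6, |-21|=21 -> [0, 9, 6, 21]
Stage 6 (CLIP 0 7): clip(0,0,7)=0, clip(9,0,7)=7, clip(6,0,7)=6, clip(21,0,7)=7 -> [0, 7, 6, 7]

Answer: 0 7 6 7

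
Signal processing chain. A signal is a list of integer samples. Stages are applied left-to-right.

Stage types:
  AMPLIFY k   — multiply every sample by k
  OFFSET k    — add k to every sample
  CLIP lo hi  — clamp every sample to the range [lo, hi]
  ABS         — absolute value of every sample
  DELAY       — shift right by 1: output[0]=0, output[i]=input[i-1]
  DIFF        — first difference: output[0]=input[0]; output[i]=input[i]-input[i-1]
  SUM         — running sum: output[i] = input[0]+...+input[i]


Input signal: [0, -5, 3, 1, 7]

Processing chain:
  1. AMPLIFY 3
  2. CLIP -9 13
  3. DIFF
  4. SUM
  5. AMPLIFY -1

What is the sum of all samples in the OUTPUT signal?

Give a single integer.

Answer: -16

Derivation:
Input: [0, -5, 3, 1, 7]
Stage 1 (AMPLIFY 3): 0*3=0, -5*3=-15, 3*3=9, 1*3=3, 7*3=21 -> [0, -15, 9, 3, 21]
Stage 2 (CLIP -9 13): clip(0,-9,13)=0, clip(-15,-9,13)=-9, clip(9,-9,13)=9, clip(3,-9,13)=3, clip(21,-9,13)=13 -> [0, -9, 9, 3, 13]
Stage 3 (DIFF): s[0]=0, -9-0=-9, 9--9=18, 3-9=-6, 13-3=10 -> [0, -9, 18, -6, 10]
Stage 4 (SUM): sum[0..0]=0, sum[0..1]=-9, sum[0..2]=9, sum[0..3]=3, sum[0..4]=13 -> [0, -9, 9, 3, 13]
Stage 5 (AMPLIFY -1): 0*-1=0, -9*-1=9, 9*-1=-9, 3*-1=-3, 13*-1=-13 -> [0, 9, -9, -3, -13]
Output sum: -16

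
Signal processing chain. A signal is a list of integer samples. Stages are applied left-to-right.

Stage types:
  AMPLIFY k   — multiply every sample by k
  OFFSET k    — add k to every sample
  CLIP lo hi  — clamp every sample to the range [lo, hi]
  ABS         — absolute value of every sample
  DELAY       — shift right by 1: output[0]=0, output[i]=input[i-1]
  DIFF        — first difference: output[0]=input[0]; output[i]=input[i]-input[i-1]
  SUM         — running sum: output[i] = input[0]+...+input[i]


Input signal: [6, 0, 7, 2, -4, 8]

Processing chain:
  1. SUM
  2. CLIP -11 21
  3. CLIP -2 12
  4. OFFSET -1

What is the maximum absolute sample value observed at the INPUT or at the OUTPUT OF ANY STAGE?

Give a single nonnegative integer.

Answer: 19

Derivation:
Input: [6, 0, 7, 2, -4, 8] (max |s|=8)
Stage 1 (SUM): sum[0..0]=6, sum[0..1]=6, sum[0..2]=13, sum[0..3]=15, sum[0..4]=11, sum[0..5]=19 -> [6, 6, 13, 15, 11, 19] (max |s|=19)
Stage 2 (CLIP -11 21): clip(6,-11,21)=6, clip(6,-11,21)=6, clip(13,-11,21)=13, clip(15,-11,21)=15, clip(11,-11,21)=11, clip(19,-11,21)=19 -> [6, 6, 13, 15, 11, 19] (max |s|=19)
Stage 3 (CLIP -2 12): clip(6,-2,12)=6, clip(6,-2,12)=6, clip(13,-2,12)=12, clip(15,-2,12)=12, clip(11,-2,12)=11, clip(19,-2,12)=12 -> [6, 6, 12, 12, 11, 12] (max |s|=12)
Stage 4 (OFFSET -1): 6+-1=5, 6+-1=5, 12+-1=11, 12+-1=11, 11+-1=10, 12+-1=11 -> [5, 5, 11, 11, 10, 11] (max |s|=11)
Overall max amplitude: 19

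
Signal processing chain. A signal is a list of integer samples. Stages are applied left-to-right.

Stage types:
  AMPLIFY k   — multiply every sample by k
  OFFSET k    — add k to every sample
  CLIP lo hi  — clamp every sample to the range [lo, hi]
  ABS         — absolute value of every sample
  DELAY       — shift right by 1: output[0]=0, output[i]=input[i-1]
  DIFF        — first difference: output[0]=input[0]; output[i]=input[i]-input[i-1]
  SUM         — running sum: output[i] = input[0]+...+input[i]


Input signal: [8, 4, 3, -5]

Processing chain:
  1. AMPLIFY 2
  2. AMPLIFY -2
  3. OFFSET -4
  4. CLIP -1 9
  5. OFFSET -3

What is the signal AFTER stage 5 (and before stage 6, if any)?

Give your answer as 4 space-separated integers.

Answer: -4 -4 -4 6

Derivation:
Input: [8, 4, 3, -5]
Stage 1 (AMPLIFY 2): 8*2=16, 4*2=8, 3*2=6, -5*2=-10 -> [16, 8, 6, -10]
Stage 2 (AMPLIFY -2): 16*-2=-32, 8*-2=-16, 6*-2=-12, -10*-2=20 -> [-32, -16, -12, 20]
Stage 3 (OFFSET -4): -32+-4=-36, -16+-4=-20, -12+-4=-16, 20+-4=16 -> [-36, -20, -16, 16]
Stage 4 (CLIP -1 9): clip(-36,-1,9)=-1, clip(-20,-1,9)=-1, clip(-16,-1,9)=-1, clip(16,-1,9)=9 -> [-1, -1, -1, 9]
Stage 5 (OFFSET -3): -1+-3=-4, -1+-3=-4, -1+-3=-4, 9+-3=6 -> [-4, -4, -4, 6]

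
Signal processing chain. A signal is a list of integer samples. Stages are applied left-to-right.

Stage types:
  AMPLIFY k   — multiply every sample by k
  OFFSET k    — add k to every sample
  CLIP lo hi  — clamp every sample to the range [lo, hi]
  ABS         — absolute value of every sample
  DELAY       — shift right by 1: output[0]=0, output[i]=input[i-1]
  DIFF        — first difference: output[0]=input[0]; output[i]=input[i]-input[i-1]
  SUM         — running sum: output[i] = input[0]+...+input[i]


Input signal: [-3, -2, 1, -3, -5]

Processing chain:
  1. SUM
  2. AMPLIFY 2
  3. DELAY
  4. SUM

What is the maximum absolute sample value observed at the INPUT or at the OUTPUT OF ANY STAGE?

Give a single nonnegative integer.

Input: [-3, -2, 1, -3, -5] (max |s|=5)
Stage 1 (SUM): sum[0..0]=-3, sum[0..1]=-5, sum[0..2]=-4, sum[0..3]=-7, sum[0..4]=-12 -> [-3, -5, -4, -7, -12] (max |s|=12)
Stage 2 (AMPLIFY 2): -3*2=-6, -5*2=-10, -4*2=-8, -7*2=-14, -12*2=-24 -> [-6, -10, -8, -14, -24] (max |s|=24)
Stage 3 (DELAY): [0, -6, -10, -8, -14] = [0, -6, -10, -8, -14] -> [0, -6, -10, -8, -14] (max |s|=14)
Stage 4 (SUM): sum[0..0]=0, sum[0..1]=-6, sum[0..2]=-16, sum[0..3]=-24, sum[0..4]=-38 -> [0, -6, -16, -24, -38] (max |s|=38)
Overall max amplitude: 38

Answer: 38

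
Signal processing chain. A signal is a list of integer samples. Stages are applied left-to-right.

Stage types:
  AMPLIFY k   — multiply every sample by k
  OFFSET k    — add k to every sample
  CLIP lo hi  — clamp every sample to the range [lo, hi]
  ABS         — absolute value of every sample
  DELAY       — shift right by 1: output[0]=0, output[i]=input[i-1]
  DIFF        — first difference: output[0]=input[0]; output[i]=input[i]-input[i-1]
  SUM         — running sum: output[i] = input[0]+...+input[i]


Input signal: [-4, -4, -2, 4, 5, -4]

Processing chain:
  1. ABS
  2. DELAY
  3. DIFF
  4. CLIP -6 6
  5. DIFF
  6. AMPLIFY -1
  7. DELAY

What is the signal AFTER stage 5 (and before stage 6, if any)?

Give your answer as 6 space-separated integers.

Input: [-4, -4, -2, 4, 5, -4]
Stage 1 (ABS): |-4|=4, |-4|=4, |-2|=2, |4|=4, |5|=5, |-4|=4 -> [4, 4, 2, 4, 5, 4]
Stage 2 (DELAY): [0, 4, 4, 2, 4, 5] = [0, 4, 4, 2, 4, 5] -> [0, 4, 4, 2, 4, 5]
Stage 3 (DIFF): s[0]=0, 4-0=4, 4-4=0, 2-4=-2, 4-2=2, 5-4=1 -> [0, 4, 0, -2, 2, 1]
Stage 4 (CLIP -6 6): clip(0,-6,6)=0, clip(4,-6,6)=4, clip(0,-6,6)=0, clip(-2,-6,6)=-2, clip(2,-6,6)=2, clip(1,-6,6)=1 -> [0, 4, 0, -2, 2, 1]
Stage 5 (DIFF): s[0]=0, 4-0=4, 0-4=-4, -2-0=-2, 2--2=4, 1-2=-1 -> [0, 4, -4, -2, 4, -1]

Answer: 0 4 -4 -2 4 -1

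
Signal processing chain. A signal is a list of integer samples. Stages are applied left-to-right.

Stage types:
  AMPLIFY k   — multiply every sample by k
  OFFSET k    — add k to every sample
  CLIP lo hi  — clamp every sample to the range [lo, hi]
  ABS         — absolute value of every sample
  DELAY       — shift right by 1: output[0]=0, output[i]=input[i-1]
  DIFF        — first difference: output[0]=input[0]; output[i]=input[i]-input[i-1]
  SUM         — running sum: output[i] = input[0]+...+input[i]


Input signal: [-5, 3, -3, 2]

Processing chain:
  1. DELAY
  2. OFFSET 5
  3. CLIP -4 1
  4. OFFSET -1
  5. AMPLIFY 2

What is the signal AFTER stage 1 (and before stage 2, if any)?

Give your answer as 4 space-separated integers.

Input: [-5, 3, -3, 2]
Stage 1 (DELAY): [0, -5, 3, -3] = [0, -5, 3, -3] -> [0, -5, 3, -3]

Answer: 0 -5 3 -3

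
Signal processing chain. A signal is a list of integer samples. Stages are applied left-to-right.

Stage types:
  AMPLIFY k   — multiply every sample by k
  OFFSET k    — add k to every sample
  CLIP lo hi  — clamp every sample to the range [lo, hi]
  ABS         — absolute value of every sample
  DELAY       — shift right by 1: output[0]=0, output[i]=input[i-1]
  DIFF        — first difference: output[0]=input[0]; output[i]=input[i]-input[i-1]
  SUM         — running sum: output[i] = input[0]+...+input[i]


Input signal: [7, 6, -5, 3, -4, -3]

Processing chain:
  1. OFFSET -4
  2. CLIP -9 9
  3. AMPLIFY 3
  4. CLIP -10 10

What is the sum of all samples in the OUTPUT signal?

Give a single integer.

Input: [7, 6, -5, 3, -4, -3]
Stage 1 (OFFSET -4): 7+-4=3, 6+-4=2, -5+-4=-9, 3+-4=-1, -4+-4=-8, -3+-4=-7 -> [3, 2, -9, -1, -8, -7]
Stage 2 (CLIP -9 9): clip(3,-9,9)=3, clip(2,-9,9)=2, clip(-9,-9,9)=-9, clip(-1,-9,9)=-1, clip(-8,-9,9)=-8, clip(-7,-9,9)=-7 -> [3, 2, -9, -1, -8, -7]
Stage 3 (AMPLIFY 3): 3*3=9, 2*3=6, -9*3=-27, -1*3=-3, -8*3=-24, -7*3=-21 -> [9, 6, -27, -3, -24, -21]
Stage 4 (CLIP -10 10): clip(9,-10,10)=9, clip(6,-10,10)=6, clip(-27,-10,10)=-10, clip(-3,-10,10)=-3, clip(-24,-10,10)=-10, clip(-21,-10,10)=-10 -> [9, 6, -10, -3, -10, -10]
Output sum: -18

Answer: -18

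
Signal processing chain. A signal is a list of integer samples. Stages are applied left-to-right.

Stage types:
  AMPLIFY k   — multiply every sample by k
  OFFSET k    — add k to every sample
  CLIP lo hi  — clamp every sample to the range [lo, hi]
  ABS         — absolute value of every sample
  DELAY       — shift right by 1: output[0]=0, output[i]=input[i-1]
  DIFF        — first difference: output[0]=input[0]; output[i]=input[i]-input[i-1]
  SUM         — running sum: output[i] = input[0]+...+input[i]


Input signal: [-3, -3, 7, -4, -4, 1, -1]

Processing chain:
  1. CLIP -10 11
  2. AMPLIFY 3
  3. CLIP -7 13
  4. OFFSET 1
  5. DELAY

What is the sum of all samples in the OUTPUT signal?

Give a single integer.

Answer: -6

Derivation:
Input: [-3, -3, 7, -4, -4, 1, -1]
Stage 1 (CLIP -10 11): clip(-3,-10,11)=-3, clip(-3,-10,11)=-3, clip(7,-10,11)=7, clip(-4,-10,11)=-4, clip(-4,-10,11)=-4, clip(1,-10,11)=1, clip(-1,-10,11)=-1 -> [-3, -3, 7, -4, -4, 1, -1]
Stage 2 (AMPLIFY 3): -3*3=-9, -3*3=-9, 7*3=21, -4*3=-12, -4*3=-12, 1*3=3, -1*3=-3 -> [-9, -9, 21, -12, -12, 3, -3]
Stage 3 (CLIP -7 13): clip(-9,-7,13)=-7, clip(-9,-7,13)=-7, clip(21,-7,13)=13, clip(-12,-7,13)=-7, clip(-12,-7,13)=-7, clip(3,-7,13)=3, clip(-3,-7,13)=-3 -> [-7, -7, 13, -7, -7, 3, -3]
Stage 4 (OFFSET 1): -7+1=-6, -7+1=-6, 13+1=14, -7+1=-6, -7+1=-6, 3+1=4, -3+1=-2 -> [-6, -6, 14, -6, -6, 4, -2]
Stage 5 (DELAY): [0, -6, -6, 14, -6, -6, 4] = [0, -6, -6, 14, -6, -6, 4] -> [0, -6, -6, 14, -6, -6, 4]
Output sum: -6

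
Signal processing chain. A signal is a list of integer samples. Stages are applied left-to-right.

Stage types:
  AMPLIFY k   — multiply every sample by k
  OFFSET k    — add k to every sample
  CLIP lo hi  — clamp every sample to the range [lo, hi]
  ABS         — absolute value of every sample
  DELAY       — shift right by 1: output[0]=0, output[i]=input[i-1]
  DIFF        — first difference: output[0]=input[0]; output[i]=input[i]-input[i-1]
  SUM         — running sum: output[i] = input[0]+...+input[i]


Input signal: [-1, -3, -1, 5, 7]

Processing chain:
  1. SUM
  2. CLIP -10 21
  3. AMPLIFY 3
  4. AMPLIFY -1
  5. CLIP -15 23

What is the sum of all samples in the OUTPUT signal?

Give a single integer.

Input: [-1, -3, -1, 5, 7]
Stage 1 (SUM): sum[0..0]=-1, sum[0..1]=-4, sum[0..2]=-5, sum[0..3]=0, sum[0..4]=7 -> [-1, -4, -5, 0, 7]
Stage 2 (CLIP -10 21): clip(-1,-10,21)=-1, clip(-4,-10,21)=-4, clip(-5,-10,21)=-5, clip(0,-10,21)=0, clip(7,-10,21)=7 -> [-1, -4, -5, 0, 7]
Stage 3 (AMPLIFY 3): -1*3=-3, -4*3=-12, -5*3=-15, 0*3=0, 7*3=21 -> [-3, -12, -15, 0, 21]
Stage 4 (AMPLIFY -1): -3*-1=3, -12*-1=12, -15*-1=15, 0*-1=0, 21*-1=-21 -> [3, 12, 15, 0, -21]
Stage 5 (CLIP -15 23): clip(3,-15,23)=3, clip(12,-15,23)=12, clip(15,-15,23)=15, clip(0,-15,23)=0, clip(-21,-15,23)=-15 -> [3, 12, 15, 0, -15]
Output sum: 15

Answer: 15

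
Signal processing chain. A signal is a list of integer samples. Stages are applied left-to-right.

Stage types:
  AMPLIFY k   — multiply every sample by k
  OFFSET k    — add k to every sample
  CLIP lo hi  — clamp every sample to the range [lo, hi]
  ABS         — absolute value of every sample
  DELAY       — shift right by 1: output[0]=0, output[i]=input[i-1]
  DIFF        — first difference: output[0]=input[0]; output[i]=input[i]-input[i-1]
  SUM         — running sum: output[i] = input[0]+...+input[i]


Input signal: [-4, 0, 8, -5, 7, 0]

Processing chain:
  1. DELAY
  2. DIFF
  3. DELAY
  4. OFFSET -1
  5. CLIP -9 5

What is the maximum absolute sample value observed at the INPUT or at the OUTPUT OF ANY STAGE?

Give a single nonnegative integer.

Answer: 14

Derivation:
Input: [-4, 0, 8, -5, 7, 0] (max |s|=8)
Stage 1 (DELAY): [0, -4, 0, 8, -5, 7] = [0, -4, 0, 8, -5, 7] -> [0, -4, 0, 8, -5, 7] (max |s|=8)
Stage 2 (DIFF): s[0]=0, -4-0=-4, 0--4=4, 8-0=8, -5-8=-13, 7--5=12 -> [0, -4, 4, 8, -13, 12] (max |s|=13)
Stage 3 (DELAY): [0, 0, -4, 4, 8, -13] = [0, 0, -4, 4, 8, -13] -> [0, 0, -4, 4, 8, -13] (max |s|=13)
Stage 4 (OFFSET -1): 0+-1=-1, 0+-1=-1, -4+-1=-5, 4+-1=3, 8+-1=7, -13+-1=-14 -> [-1, -1, -5, 3, 7, -14] (max |s|=14)
Stage 5 (CLIP -9 5): clip(-1,-9,5)=-1, clip(-1,-9,5)=-1, clip(-5,-9,5)=-5, clip(3,-9,5)=3, clip(7,-9,5)=5, clip(-14,-9,5)=-9 -> [-1, -1, -5, 3, 5, -9] (max |s|=9)
Overall max amplitude: 14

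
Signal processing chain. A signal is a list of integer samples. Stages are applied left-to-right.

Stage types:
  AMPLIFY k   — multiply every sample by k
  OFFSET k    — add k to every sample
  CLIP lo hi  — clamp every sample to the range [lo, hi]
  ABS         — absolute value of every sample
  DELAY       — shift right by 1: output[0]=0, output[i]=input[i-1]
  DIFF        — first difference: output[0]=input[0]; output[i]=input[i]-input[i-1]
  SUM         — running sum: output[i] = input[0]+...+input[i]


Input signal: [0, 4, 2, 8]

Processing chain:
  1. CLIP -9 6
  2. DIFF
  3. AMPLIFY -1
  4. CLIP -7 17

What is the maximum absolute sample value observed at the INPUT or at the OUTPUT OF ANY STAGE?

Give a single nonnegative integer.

Input: [0, 4, 2, 8] (max |s|=8)
Stage 1 (CLIP -9 6): clip(0,-9,6)=0, clip(4,-9,6)=4, clip(2,-9,6)=2, clip(8,-9,6)=6 -> [0, 4, 2, 6] (max |s|=6)
Stage 2 (DIFF): s[0]=0, 4-0=4, 2-4=-2, 6-2=4 -> [0, 4, -2, 4] (max |s|=4)
Stage 3 (AMPLIFY -1): 0*-1=0, 4*-1=-4, -2*-1=2, 4*-1=-4 -> [0, -4, 2, -4] (max |s|=4)
Stage 4 (CLIP -7 17): clip(0,-7,17)=0, clip(-4,-7,17)=-4, clip(2,-7,17)=2, clip(-4,-7,17)=-4 -> [0, -4, 2, -4] (max |s|=4)
Overall max amplitude: 8

Answer: 8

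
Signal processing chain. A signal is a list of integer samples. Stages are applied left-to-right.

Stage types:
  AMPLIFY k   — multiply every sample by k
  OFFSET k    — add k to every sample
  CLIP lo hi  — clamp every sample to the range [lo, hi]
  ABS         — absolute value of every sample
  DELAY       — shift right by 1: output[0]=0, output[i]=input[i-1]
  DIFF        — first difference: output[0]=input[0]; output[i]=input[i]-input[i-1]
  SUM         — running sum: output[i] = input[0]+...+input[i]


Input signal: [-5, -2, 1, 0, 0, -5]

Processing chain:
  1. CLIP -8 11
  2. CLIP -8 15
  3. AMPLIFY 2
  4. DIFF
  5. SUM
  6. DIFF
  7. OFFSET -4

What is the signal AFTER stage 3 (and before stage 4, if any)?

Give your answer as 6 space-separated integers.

Input: [-5, -2, 1, 0, 0, -5]
Stage 1 (CLIP -8 11): clip(-5,-8,11)=-5, clip(-2,-8,11)=-2, clip(1,-8,11)=1, clip(0,-8,11)=0, clip(0,-8,11)=0, clip(-5,-8,11)=-5 -> [-5, -2, 1, 0, 0, -5]
Stage 2 (CLIP -8 15): clip(-5,-8,15)=-5, clip(-2,-8,15)=-2, clip(1,-8,15)=1, clip(0,-8,15)=0, clip(0,-8,15)=0, clip(-5,-8,15)=-5 -> [-5, -2, 1, 0, 0, -5]
Stage 3 (AMPLIFY 2): -5*2=-10, -2*2=-4, 1*2=2, 0*2=0, 0*2=0, -5*2=-10 -> [-10, -4, 2, 0, 0, -10]

Answer: -10 -4 2 0 0 -10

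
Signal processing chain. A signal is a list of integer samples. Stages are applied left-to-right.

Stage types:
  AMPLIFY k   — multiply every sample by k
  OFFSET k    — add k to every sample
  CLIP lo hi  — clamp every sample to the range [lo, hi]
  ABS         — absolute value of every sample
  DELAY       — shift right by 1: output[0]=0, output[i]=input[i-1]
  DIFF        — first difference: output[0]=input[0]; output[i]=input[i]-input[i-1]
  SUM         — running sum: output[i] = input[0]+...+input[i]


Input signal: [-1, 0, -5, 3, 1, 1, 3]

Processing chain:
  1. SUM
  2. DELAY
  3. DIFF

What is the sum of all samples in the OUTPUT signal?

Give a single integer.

Answer: -1

Derivation:
Input: [-1, 0, -5, 3, 1, 1, 3]
Stage 1 (SUM): sum[0..0]=-1, sum[0..1]=-1, sum[0..2]=-6, sum[0..3]=-3, sum[0..4]=-2, sum[0..5]=-1, sum[0..6]=2 -> [-1, -1, -6, -3, -2, -1, 2]
Stage 2 (DELAY): [0, -1, -1, -6, -3, -2, -1] = [0, -1, -1, -6, -3, -2, -1] -> [0, -1, -1, -6, -3, -2, -1]
Stage 3 (DIFF): s[0]=0, -1-0=-1, -1--1=0, -6--1=-5, -3--6=3, -2--3=1, -1--2=1 -> [0, -1, 0, -5, 3, 1, 1]
Output sum: -1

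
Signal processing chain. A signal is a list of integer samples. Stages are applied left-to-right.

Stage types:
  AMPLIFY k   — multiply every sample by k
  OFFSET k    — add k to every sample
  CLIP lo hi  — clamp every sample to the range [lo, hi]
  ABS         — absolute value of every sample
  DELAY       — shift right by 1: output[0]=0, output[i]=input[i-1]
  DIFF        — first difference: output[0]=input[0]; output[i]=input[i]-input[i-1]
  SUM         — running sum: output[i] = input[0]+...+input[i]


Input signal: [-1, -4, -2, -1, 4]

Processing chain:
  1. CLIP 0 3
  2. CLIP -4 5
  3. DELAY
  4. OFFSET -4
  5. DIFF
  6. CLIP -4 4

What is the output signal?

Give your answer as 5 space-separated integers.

Answer: -4 0 0 0 0

Derivation:
Input: [-1, -4, -2, -1, 4]
Stage 1 (CLIP 0 3): clip(-1,0,3)=0, clip(-4,0,3)=0, clip(-2,0,3)=0, clip(-1,0,3)=0, clip(4,0,3)=3 -> [0, 0, 0, 0, 3]
Stage 2 (CLIP -4 5): clip(0,-4,5)=0, clip(0,-4,5)=0, clip(0,-4,5)=0, clip(0,-4,5)=0, clip(3,-4,5)=3 -> [0, 0, 0, 0, 3]
Stage 3 (DELAY): [0, 0, 0, 0, 0] = [0, 0, 0, 0, 0] -> [0, 0, 0, 0, 0]
Stage 4 (OFFSET -4): 0+-4=-4, 0+-4=-4, 0+-4=-4, 0+-4=-4, 0+-4=-4 -> [-4, -4, -4, -4, -4]
Stage 5 (DIFF): s[0]=-4, -4--4=0, -4--4=0, -4--4=0, -4--4=0 -> [-4, 0, 0, 0, 0]
Stage 6 (CLIP -4 4): clip(-4,-4,4)=-4, clip(0,-4,4)=0, clip(0,-4,4)=0, clip(0,-4,4)=0, clip(0,-4,4)=0 -> [-4, 0, 0, 0, 0]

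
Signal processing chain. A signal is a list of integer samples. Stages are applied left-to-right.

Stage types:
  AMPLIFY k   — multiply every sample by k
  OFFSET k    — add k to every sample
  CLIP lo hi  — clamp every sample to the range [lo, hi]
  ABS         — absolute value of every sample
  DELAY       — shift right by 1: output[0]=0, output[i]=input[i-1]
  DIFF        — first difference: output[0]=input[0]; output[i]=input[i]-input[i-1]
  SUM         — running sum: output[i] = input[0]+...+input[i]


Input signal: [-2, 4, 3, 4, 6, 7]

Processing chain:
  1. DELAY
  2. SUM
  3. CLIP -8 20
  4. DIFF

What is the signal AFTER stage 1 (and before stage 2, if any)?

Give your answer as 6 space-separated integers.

Input: [-2, 4, 3, 4, 6, 7]
Stage 1 (DELAY): [0, -2, 4, 3, 4, 6] = [0, -2, 4, 3, 4, 6] -> [0, -2, 4, 3, 4, 6]

Answer: 0 -2 4 3 4 6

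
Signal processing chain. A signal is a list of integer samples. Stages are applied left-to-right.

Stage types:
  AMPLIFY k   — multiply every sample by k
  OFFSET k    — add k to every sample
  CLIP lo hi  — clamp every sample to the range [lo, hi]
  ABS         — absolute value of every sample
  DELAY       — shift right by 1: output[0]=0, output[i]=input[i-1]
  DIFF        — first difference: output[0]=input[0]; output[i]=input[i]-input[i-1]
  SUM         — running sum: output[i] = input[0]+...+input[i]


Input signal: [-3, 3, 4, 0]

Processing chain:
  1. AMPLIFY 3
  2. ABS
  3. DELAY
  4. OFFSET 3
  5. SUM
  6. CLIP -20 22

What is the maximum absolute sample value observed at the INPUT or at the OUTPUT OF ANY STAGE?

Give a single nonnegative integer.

Answer: 42

Derivation:
Input: [-3, 3, 4, 0] (max |s|=4)
Stage 1 (AMPLIFY 3): -3*3=-9, 3*3=9, 4*3=12, 0*3=0 -> [-9, 9, 12, 0] (max |s|=12)
Stage 2 (ABS): |-9|=9, |9|=9, |12|=12, |0|=0 -> [9, 9, 12, 0] (max |s|=12)
Stage 3 (DELAY): [0, 9, 9, 12] = [0, 9, 9, 12] -> [0, 9, 9, 12] (max |s|=12)
Stage 4 (OFFSET 3): 0+3=3, 9+3=12, 9+3=12, 12+3=15 -> [3, 12, 12, 15] (max |s|=15)
Stage 5 (SUM): sum[0..0]=3, sum[0..1]=15, sum[0..2]=27, sum[0..3]=42 -> [3, 15, 27, 42] (max |s|=42)
Stage 6 (CLIP -20 22): clip(3,-20,22)=3, clip(15,-20,22)=15, clip(27,-20,22)=22, clip(42,-20,22)=22 -> [3, 15, 22, 22] (max |s|=22)
Overall max amplitude: 42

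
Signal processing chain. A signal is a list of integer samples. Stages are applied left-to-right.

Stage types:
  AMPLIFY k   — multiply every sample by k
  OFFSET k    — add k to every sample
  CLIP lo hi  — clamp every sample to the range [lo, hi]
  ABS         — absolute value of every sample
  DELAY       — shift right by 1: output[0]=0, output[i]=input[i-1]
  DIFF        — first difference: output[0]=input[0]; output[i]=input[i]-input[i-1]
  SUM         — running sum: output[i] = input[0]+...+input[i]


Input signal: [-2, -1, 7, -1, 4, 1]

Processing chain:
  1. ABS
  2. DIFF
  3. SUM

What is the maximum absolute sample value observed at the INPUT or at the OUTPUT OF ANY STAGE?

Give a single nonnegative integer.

Answer: 7

Derivation:
Input: [-2, -1, 7, -1, 4, 1] (max |s|=7)
Stage 1 (ABS): |-2|=2, |-1|=1, |7|=7, |-1|=1, |4|=4, |1|=1 -> [2, 1, 7, 1, 4, 1] (max |s|=7)
Stage 2 (DIFF): s[0]=2, 1-2=-1, 7-1=6, 1-7=-6, 4-1=3, 1-4=-3 -> [2, -1, 6, -6, 3, -3] (max |s|=6)
Stage 3 (SUM): sum[0..0]=2, sum[0..1]=1, sum[0..2]=7, sum[0..3]=1, sum[0..4]=4, sum[0..5]=1 -> [2, 1, 7, 1, 4, 1] (max |s|=7)
Overall max amplitude: 7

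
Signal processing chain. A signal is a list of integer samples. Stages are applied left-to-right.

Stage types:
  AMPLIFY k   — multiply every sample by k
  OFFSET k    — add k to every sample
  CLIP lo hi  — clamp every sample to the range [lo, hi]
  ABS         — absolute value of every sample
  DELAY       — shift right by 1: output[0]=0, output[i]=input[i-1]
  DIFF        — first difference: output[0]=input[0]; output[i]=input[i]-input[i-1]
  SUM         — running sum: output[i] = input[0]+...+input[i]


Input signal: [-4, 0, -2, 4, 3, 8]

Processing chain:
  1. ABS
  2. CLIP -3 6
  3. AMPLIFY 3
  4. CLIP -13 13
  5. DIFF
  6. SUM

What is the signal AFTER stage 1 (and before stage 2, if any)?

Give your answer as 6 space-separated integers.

Input: [-4, 0, -2, 4, 3, 8]
Stage 1 (ABS): |-4|=4, |0|=0, |-2|=2, |4|=4, |3|=3, |8|=8 -> [4, 0, 2, 4, 3, 8]

Answer: 4 0 2 4 3 8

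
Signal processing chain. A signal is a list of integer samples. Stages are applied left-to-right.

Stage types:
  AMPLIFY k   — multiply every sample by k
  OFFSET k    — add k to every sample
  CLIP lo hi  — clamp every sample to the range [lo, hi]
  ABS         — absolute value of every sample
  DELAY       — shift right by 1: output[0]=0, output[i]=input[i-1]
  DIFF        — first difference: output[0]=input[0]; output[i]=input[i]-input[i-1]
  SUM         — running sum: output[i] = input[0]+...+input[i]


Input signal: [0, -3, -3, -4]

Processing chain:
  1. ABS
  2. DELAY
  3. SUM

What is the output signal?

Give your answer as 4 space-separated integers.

Answer: 0 0 3 6

Derivation:
Input: [0, -3, -3, -4]
Stage 1 (ABS): |0|=0, |-3|=3, |-3|=3, |-4|=4 -> [0, 3, 3, 4]
Stage 2 (DELAY): [0, 0, 3, 3] = [0, 0, 3, 3] -> [0, 0, 3, 3]
Stage 3 (SUM): sum[0..0]=0, sum[0..1]=0, sum[0..2]=3, sum[0..3]=6 -> [0, 0, 3, 6]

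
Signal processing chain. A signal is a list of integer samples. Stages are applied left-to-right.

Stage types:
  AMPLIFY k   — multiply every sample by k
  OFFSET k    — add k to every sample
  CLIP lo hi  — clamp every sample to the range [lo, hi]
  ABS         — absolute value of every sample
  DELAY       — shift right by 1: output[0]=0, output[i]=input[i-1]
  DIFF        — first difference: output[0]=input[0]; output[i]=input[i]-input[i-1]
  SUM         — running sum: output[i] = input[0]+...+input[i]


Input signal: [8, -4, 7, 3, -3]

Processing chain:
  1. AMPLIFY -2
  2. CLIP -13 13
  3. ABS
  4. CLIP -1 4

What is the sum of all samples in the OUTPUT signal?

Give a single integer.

Answer: 20

Derivation:
Input: [8, -4, 7, 3, -3]
Stage 1 (AMPLIFY -2): 8*-2=-16, -4*-2=8, 7*-2=-14, 3*-2=-6, -3*-2=6 -> [-16, 8, -14, -6, 6]
Stage 2 (CLIP -13 13): clip(-16,-13,13)=-13, clip(8,-13,13)=8, clip(-14,-13,13)=-13, clip(-6,-13,13)=-6, clip(6,-13,13)=6 -> [-13, 8, -13, -6, 6]
Stage 3 (ABS): |-13|=13, |8|=8, |-13|=13, |-6|=6, |6|=6 -> [13, 8, 13, 6, 6]
Stage 4 (CLIP -1 4): clip(13,-1,4)=4, clip(8,-1,4)=4, clip(13,-1,4)=4, clip(6,-1,4)=4, clip(6,-1,4)=4 -> [4, 4, 4, 4, 4]
Output sum: 20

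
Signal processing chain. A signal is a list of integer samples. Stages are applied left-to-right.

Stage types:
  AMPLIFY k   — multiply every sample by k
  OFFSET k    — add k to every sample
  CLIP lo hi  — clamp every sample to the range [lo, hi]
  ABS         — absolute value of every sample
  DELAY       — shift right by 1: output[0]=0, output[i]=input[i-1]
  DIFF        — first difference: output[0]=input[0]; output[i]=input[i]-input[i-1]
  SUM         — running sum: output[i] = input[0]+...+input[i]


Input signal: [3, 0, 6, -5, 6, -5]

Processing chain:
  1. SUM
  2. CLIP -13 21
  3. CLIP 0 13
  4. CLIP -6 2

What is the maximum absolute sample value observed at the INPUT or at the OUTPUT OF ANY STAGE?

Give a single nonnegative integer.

Answer: 10

Derivation:
Input: [3, 0, 6, -5, 6, -5] (max |s|=6)
Stage 1 (SUM): sum[0..0]=3, sum[0..1]=3, sum[0..2]=9, sum[0..3]=4, sum[0..4]=10, sum[0..5]=5 -> [3, 3, 9, 4, 10, 5] (max |s|=10)
Stage 2 (CLIP -13 21): clip(3,-13,21)=3, clip(3,-13,21)=3, clip(9,-13,21)=9, clip(4,-13,21)=4, clip(10,-13,21)=10, clip(5,-13,21)=5 -> [3, 3, 9, 4, 10, 5] (max |s|=10)
Stage 3 (CLIP 0 13): clip(3,0,13)=3, clip(3,0,13)=3, clip(9,0,13)=9, clip(4,0,13)=4, clip(10,0,13)=10, clip(5,0,13)=5 -> [3, 3, 9, 4, 10, 5] (max |s|=10)
Stage 4 (CLIP -6 2): clip(3,-6,2)=2, clip(3,-6,2)=2, clip(9,-6,2)=2, clip(4,-6,2)=2, clip(10,-6,2)=2, clip(5,-6,2)=2 -> [2, 2, 2, 2, 2, 2] (max |s|=2)
Overall max amplitude: 10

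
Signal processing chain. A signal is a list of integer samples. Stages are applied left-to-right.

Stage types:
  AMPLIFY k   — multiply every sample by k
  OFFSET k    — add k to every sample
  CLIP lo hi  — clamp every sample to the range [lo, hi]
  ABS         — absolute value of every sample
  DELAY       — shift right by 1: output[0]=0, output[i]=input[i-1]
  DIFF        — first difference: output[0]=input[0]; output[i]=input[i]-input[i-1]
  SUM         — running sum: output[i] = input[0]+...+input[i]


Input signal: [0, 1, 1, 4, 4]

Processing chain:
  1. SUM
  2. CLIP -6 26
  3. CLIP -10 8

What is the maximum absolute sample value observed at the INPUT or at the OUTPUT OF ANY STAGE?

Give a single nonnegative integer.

Input: [0, 1, 1, 4, 4] (max |s|=4)
Stage 1 (SUM): sum[0..0]=0, sum[0..1]=1, sum[0..2]=2, sum[0..3]=6, sum[0..4]=10 -> [0, 1, 2, 6, 10] (max |s|=10)
Stage 2 (CLIP -6 26): clip(0,-6,26)=0, clip(1,-6,26)=1, clip(2,-6,26)=2, clip(6,-6,26)=6, clip(10,-6,26)=10 -> [0, 1, 2, 6, 10] (max |s|=10)
Stage 3 (CLIP -10 8): clip(0,-10,8)=0, clip(1,-10,8)=1, clip(2,-10,8)=2, clip(6,-10,8)=6, clip(10,-10,8)=8 -> [0, 1, 2, 6, 8] (max |s|=8)
Overall max amplitude: 10

Answer: 10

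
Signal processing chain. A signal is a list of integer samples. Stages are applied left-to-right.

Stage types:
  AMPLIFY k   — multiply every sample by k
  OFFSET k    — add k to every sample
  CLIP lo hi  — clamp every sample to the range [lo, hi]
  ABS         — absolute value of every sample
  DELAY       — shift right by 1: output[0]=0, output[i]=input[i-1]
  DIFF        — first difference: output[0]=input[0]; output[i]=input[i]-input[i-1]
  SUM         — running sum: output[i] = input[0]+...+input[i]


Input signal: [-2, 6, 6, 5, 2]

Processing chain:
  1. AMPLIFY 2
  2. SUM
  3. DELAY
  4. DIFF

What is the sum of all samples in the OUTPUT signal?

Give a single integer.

Answer: 30

Derivation:
Input: [-2, 6, 6, 5, 2]
Stage 1 (AMPLIFY 2): -2*2=-4, 6*2=12, 6*2=12, 5*2=10, 2*2=4 -> [-4, 12, 12, 10, 4]
Stage 2 (SUM): sum[0..0]=-4, sum[0..1]=8, sum[0..2]=20, sum[0..3]=30, sum[0..4]=34 -> [-4, 8, 20, 30, 34]
Stage 3 (DELAY): [0, -4, 8, 20, 30] = [0, -4, 8, 20, 30] -> [0, -4, 8, 20, 30]
Stage 4 (DIFF): s[0]=0, -4-0=-4, 8--4=12, 20-8=12, 30-20=10 -> [0, -4, 12, 12, 10]
Output sum: 30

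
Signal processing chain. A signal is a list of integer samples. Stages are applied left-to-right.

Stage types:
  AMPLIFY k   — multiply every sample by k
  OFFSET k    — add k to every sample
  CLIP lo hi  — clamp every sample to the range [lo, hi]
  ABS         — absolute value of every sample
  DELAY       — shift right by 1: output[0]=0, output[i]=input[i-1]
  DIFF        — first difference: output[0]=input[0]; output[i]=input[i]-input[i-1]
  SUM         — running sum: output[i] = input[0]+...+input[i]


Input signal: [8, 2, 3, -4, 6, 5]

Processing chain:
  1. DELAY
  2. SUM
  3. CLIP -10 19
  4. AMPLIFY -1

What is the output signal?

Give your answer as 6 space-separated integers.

Input: [8, 2, 3, -4, 6, 5]
Stage 1 (DELAY): [0, 8, 2, 3, -4, 6] = [0, 8, 2, 3, -4, 6] -> [0, 8, 2, 3, -4, 6]
Stage 2 (SUM): sum[0..0]=0, sum[0..1]=8, sum[0..2]=10, sum[0..3]=13, sum[0..4]=9, sum[0..5]=15 -> [0, 8, 10, 13, 9, 15]
Stage 3 (CLIP -10 19): clip(0,-10,19)=0, clip(8,-10,19)=8, clip(10,-10,19)=10, clip(13,-10,19)=13, clip(9,-10,19)=9, clip(15,-10,19)=15 -> [0, 8, 10, 13, 9, 15]
Stage 4 (AMPLIFY -1): 0*-1=0, 8*-1=-8, 10*-1=-10, 13*-1=-13, 9*-1=-9, 15*-1=-15 -> [0, -8, -10, -13, -9, -15]

Answer: 0 -8 -10 -13 -9 -15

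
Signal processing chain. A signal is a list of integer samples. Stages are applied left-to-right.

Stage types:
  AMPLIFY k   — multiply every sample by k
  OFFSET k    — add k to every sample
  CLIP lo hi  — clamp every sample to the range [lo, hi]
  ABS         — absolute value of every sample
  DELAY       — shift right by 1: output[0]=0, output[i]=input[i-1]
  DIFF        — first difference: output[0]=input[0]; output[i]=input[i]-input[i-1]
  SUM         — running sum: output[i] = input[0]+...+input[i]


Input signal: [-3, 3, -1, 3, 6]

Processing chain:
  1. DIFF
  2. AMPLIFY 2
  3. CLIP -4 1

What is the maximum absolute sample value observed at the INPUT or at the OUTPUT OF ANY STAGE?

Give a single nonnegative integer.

Input: [-3, 3, -1, 3, 6] (max |s|=6)
Stage 1 (DIFF): s[0]=-3, 3--3=6, -1-3=-4, 3--1=4, 6-3=3 -> [-3, 6, -4, 4, 3] (max |s|=6)
Stage 2 (AMPLIFY 2): -3*2=-6, 6*2=12, -4*2=-8, 4*2=8, 3*2=6 -> [-6, 12, -8, 8, 6] (max |s|=12)
Stage 3 (CLIP -4 1): clip(-6,-4,1)=-4, clip(12,-4,1)=1, clip(-8,-4,1)=-4, clip(8,-4,1)=1, clip(6,-4,1)=1 -> [-4, 1, -4, 1, 1] (max |s|=4)
Overall max amplitude: 12

Answer: 12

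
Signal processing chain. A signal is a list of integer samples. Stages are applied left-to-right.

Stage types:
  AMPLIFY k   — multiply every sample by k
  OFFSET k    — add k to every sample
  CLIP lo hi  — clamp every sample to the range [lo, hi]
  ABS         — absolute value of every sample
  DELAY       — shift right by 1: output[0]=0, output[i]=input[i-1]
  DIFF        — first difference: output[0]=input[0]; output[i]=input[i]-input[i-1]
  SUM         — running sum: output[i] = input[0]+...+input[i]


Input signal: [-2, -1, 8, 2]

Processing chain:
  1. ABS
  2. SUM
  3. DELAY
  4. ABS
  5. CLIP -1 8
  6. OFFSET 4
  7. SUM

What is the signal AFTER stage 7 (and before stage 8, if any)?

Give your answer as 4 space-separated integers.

Answer: 4 10 17 29

Derivation:
Input: [-2, -1, 8, 2]
Stage 1 (ABS): |-2|=2, |-1|=1, |8|=8, |2|=2 -> [2, 1, 8, 2]
Stage 2 (SUM): sum[0..0]=2, sum[0..1]=3, sum[0..2]=11, sum[0..3]=13 -> [2, 3, 11, 13]
Stage 3 (DELAY): [0, 2, 3, 11] = [0, 2, 3, 11] -> [0, 2, 3, 11]
Stage 4 (ABS): |0|=0, |2|=2, |3|=3, |11|=11 -> [0, 2, 3, 11]
Stage 5 (CLIP -1 8): clip(0,-1,8)=0, clip(2,-1,8)=2, clip(3,-1,8)=3, clip(11,-1,8)=8 -> [0, 2, 3, 8]
Stage 6 (OFFSET 4): 0+4=4, 2+4=6, 3+4=7, 8+4=12 -> [4, 6, 7, 12]
Stage 7 (SUM): sum[0..0]=4, sum[0..1]=10, sum[0..2]=17, sum[0..3]=29 -> [4, 10, 17, 29]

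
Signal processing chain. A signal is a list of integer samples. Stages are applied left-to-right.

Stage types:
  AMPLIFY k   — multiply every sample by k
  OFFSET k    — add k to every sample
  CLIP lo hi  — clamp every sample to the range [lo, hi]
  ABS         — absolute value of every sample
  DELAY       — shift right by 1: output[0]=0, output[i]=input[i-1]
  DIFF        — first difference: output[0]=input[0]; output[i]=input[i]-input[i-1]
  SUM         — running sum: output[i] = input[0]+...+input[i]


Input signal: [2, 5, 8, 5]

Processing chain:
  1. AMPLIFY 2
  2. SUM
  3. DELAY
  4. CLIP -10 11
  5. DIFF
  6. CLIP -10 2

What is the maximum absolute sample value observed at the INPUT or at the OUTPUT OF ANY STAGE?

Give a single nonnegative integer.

Input: [2, 5, 8, 5] (max |s|=8)
Stage 1 (AMPLIFY 2): 2*2=4, 5*2=10, 8*2=16, 5*2=10 -> [4, 10, 16, 10] (max |s|=16)
Stage 2 (SUM): sum[0..0]=4, sum[0..1]=14, sum[0..2]=30, sum[0..3]=40 -> [4, 14, 30, 40] (max |s|=40)
Stage 3 (DELAY): [0, 4, 14, 30] = [0, 4, 14, 30] -> [0, 4, 14, 30] (max |s|=30)
Stage 4 (CLIP -10 11): clip(0,-10,11)=0, clip(4,-10,11)=4, clip(14,-10,11)=11, clip(30,-10,11)=11 -> [0, 4, 11, 11] (max |s|=11)
Stage 5 (DIFF): s[0]=0, 4-0=4, 11-4=7, 11-11=0 -> [0, 4, 7, 0] (max |s|=7)
Stage 6 (CLIP -10 2): clip(0,-10,2)=0, clip(4,-10,2)=2, clip(7,-10,2)=2, clip(0,-10,2)=0 -> [0, 2, 2, 0] (max |s|=2)
Overall max amplitude: 40

Answer: 40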